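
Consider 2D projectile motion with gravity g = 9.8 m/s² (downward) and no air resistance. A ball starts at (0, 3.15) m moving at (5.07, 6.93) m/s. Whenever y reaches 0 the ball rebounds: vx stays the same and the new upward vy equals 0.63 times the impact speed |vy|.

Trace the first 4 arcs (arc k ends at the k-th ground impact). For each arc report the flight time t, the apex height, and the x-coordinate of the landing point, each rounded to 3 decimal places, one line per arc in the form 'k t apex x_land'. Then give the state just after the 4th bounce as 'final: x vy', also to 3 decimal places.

1 1.776 5.600 9.005
2 1.347 2.223 15.835
3 0.849 0.882 20.137
4 0.535 0.350 22.848
final: 22.848 1.650

Arc 1: start y=3.150, vy=6.930 → t=1.776, apex=5.600, x_land=9.005, impact vy=-10.477
  bounce: vy ← 0.63·10.477 = 6.600
Arc 2: start y=0.000, vy=6.600 → t=1.347, apex=2.223, x_land=15.835, impact vy=-6.600
  bounce: vy ← 0.63·6.600 = 4.158
Arc 3: start y=0.000, vy=4.158 → t=0.849, apex=0.882, x_land=20.137, impact vy=-4.158
  bounce: vy ← 0.63·4.158 = 2.620
Arc 4: start y=0.000, vy=2.620 → t=0.535, apex=0.350, x_land=22.848, impact vy=-2.620
  bounce: vy ← 0.63·2.620 = 1.650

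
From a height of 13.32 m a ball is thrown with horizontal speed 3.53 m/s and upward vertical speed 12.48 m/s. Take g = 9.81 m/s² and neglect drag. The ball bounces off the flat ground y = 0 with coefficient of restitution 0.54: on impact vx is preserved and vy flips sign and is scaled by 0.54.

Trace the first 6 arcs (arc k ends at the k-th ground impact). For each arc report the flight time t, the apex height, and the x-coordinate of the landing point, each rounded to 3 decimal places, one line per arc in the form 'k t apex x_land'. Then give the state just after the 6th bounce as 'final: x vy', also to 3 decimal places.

Arc 1: start y=13.320, vy=12.480 → t=3.354, apex=21.258, x_land=11.840, impact vy=-20.423
  bounce: vy ← 0.54·20.423 = 11.028
Arc 2: start y=0.000, vy=11.028 → t=2.248, apex=6.199, x_land=19.776, impact vy=-11.028
  bounce: vy ← 0.54·11.028 = 5.955
Arc 3: start y=0.000, vy=5.955 → t=1.214, apex=1.808, x_land=24.062, impact vy=-5.955
  bounce: vy ← 0.54·5.955 = 3.216
Arc 4: start y=0.000, vy=3.216 → t=0.656, apex=0.527, x_land=26.377, impact vy=-3.216
  bounce: vy ← 0.54·3.216 = 1.737
Arc 5: start y=0.000, vy=1.737 → t=0.354, apex=0.154, x_land=27.626, impact vy=-1.737
  bounce: vy ← 0.54·1.737 = 0.938
Arc 6: start y=0.000, vy=0.938 → t=0.191, apex=0.045, x_land=28.301, impact vy=-0.938
  bounce: vy ← 0.54·0.938 = 0.506

1 3.354 21.258 11.840
2 2.248 6.199 19.776
3 1.214 1.808 24.062
4 0.656 0.527 26.377
5 0.354 0.154 27.626
6 0.191 0.045 28.301
final: 28.301 0.506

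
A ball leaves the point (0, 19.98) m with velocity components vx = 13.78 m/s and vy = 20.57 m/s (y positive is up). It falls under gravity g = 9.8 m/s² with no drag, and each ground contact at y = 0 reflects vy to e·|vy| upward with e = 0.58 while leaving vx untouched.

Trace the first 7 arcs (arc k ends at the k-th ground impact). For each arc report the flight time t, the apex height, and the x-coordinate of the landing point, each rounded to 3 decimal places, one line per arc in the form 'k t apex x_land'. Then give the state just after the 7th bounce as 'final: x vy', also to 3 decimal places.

1 5.012 41.568 69.060
2 3.379 13.983 115.617
3 1.960 4.704 142.620
4 1.137 1.582 158.282
5 0.659 0.532 167.366
6 0.382 0.179 172.635
7 0.222 0.060 175.691
final: 175.691 0.630

Arc 1: start y=19.980, vy=20.570 → t=5.012, apex=41.568, x_land=69.060, impact vy=-28.544
  bounce: vy ← 0.58·28.544 = 16.555
Arc 2: start y=0.000, vy=16.555 → t=3.379, apex=13.983, x_land=115.617, impact vy=-16.555
  bounce: vy ← 0.58·16.555 = 9.602
Arc 3: start y=0.000, vy=9.602 → t=1.960, apex=4.704, x_land=142.620, impact vy=-9.602
  bounce: vy ← 0.58·9.602 = 5.569
Arc 4: start y=0.000, vy=5.569 → t=1.137, apex=1.582, x_land=158.282, impact vy=-5.569
  bounce: vy ← 0.58·5.569 = 3.230
Arc 5: start y=0.000, vy=3.230 → t=0.659, apex=0.532, x_land=167.366, impact vy=-3.230
  bounce: vy ← 0.58·3.230 = 1.873
Arc 6: start y=0.000, vy=1.873 → t=0.382, apex=0.179, x_land=172.635, impact vy=-1.873
  bounce: vy ← 0.58·1.873 = 1.087
Arc 7: start y=0.000, vy=1.087 → t=0.222, apex=0.060, x_land=175.691, impact vy=-1.087
  bounce: vy ← 0.58·1.087 = 0.630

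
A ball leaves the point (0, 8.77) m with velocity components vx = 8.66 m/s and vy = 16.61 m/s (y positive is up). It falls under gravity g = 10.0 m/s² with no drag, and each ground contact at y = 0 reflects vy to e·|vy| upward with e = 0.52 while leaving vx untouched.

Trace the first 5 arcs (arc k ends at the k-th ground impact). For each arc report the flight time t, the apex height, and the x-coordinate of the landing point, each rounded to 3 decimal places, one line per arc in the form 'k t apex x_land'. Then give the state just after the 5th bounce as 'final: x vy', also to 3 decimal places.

1 3.785 22.565 32.781
2 2.209 6.101 51.914
3 1.149 1.650 61.863
4 0.597 0.446 67.037
5 0.311 0.121 69.727
final: 69.727 0.808

Arc 1: start y=8.770, vy=16.610 → t=3.785, apex=22.565, x_land=32.781, impact vy=-21.244
  bounce: vy ← 0.52·21.244 = 11.047
Arc 2: start y=0.000, vy=11.047 → t=2.209, apex=6.101, x_land=51.914, impact vy=-11.047
  bounce: vy ← 0.52·11.047 = 5.744
Arc 3: start y=0.000, vy=5.744 → t=1.149, apex=1.650, x_land=61.863, impact vy=-5.744
  bounce: vy ← 0.52·5.744 = 2.987
Arc 4: start y=0.000, vy=2.987 → t=0.597, apex=0.446, x_land=67.037, impact vy=-2.987
  bounce: vy ← 0.52·2.987 = 1.553
Arc 5: start y=0.000, vy=1.553 → t=0.311, apex=0.121, x_land=69.727, impact vy=-1.553
  bounce: vy ← 0.52·1.553 = 0.808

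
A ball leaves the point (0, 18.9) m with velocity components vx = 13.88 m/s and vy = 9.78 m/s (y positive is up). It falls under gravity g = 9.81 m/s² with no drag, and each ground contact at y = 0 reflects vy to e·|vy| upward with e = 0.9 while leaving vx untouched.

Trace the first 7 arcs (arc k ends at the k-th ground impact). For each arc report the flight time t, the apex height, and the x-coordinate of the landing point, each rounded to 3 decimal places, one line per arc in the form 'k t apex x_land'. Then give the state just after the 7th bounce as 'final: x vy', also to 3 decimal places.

Arc 1: start y=18.900, vy=9.780 → t=3.199, apex=23.775, x_land=44.396, impact vy=-21.598
  bounce: vy ← 0.9·21.598 = 19.438
Arc 2: start y=0.000, vy=19.438 → t=3.963, apex=19.258, x_land=99.401, impact vy=-19.438
  bounce: vy ← 0.9·19.438 = 17.494
Arc 3: start y=0.000, vy=17.494 → t=3.567, apex=15.599, x_land=148.906, impact vy=-17.494
  bounce: vy ← 0.9·17.494 = 15.745
Arc 4: start y=0.000, vy=15.745 → t=3.210, apex=12.635, x_land=193.460, impact vy=-15.745
  bounce: vy ← 0.9·15.745 = 14.170
Arc 5: start y=0.000, vy=14.170 → t=2.889, apex=10.234, x_land=233.559, impact vy=-14.170
  bounce: vy ← 0.9·14.170 = 12.753
Arc 6: start y=0.000, vy=12.753 → t=2.600, apex=8.290, x_land=269.647, impact vy=-12.753
  bounce: vy ← 0.9·12.753 = 11.478
Arc 7: start y=0.000, vy=11.478 → t=2.340, apex=6.715, x_land=302.127, impact vy=-11.478
  bounce: vy ← 0.9·11.478 = 10.330

1 3.199 23.775 44.396
2 3.963 19.258 99.401
3 3.567 15.599 148.906
4 3.210 12.635 193.460
5 2.889 10.234 233.559
6 2.600 8.290 269.647
7 2.340 6.715 302.127
final: 302.127 10.330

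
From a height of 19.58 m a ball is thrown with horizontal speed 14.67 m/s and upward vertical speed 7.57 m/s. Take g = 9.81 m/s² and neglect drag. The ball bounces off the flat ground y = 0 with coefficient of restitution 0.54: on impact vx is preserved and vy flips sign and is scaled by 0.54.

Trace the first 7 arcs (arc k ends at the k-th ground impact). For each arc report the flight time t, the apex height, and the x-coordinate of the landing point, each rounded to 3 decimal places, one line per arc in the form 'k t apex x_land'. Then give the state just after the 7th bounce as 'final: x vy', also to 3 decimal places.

Arc 1: start y=19.580, vy=7.570 → t=2.913, apex=22.501, x_land=42.740, impact vy=-21.011
  bounce: vy ← 0.54·21.011 = 11.346
Arc 2: start y=0.000, vy=11.346 → t=2.313, apex=6.561, x_land=76.674, impact vy=-11.346
  bounce: vy ← 0.54·11.346 = 6.127
Arc 3: start y=0.000, vy=6.127 → t=1.249, apex=1.913, x_land=94.999, impact vy=-6.127
  bounce: vy ← 0.54·6.127 = 3.308
Arc 4: start y=0.000, vy=3.308 → t=0.675, apex=0.558, x_land=104.894, impact vy=-3.308
  bounce: vy ← 0.54·3.308 = 1.787
Arc 5: start y=0.000, vy=1.787 → t=0.364, apex=0.163, x_land=110.237, impact vy=-1.787
  bounce: vy ← 0.54·1.787 = 0.965
Arc 6: start y=0.000, vy=0.965 → t=0.197, apex=0.047, x_land=113.122, impact vy=-0.965
  bounce: vy ← 0.54·0.965 = 0.521
Arc 7: start y=0.000, vy=0.521 → t=0.106, apex=0.014, x_land=114.681, impact vy=-0.521
  bounce: vy ← 0.54·0.521 = 0.281

1 2.913 22.501 42.740
2 2.313 6.561 76.674
3 1.249 1.913 94.999
4 0.675 0.558 104.894
5 0.364 0.163 110.237
6 0.197 0.047 113.122
7 0.106 0.014 114.681
final: 114.681 0.281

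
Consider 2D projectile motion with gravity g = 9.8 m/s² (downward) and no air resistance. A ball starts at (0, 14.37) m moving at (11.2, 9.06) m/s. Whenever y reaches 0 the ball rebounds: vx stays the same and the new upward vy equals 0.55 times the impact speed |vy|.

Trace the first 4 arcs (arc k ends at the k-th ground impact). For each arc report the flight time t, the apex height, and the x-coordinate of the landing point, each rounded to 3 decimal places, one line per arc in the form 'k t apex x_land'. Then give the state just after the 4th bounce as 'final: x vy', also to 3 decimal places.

Arc 1: start y=14.370, vy=9.060 → t=2.871, apex=18.558, x_land=32.151, impact vy=-19.072
  bounce: vy ← 0.55·19.072 = 10.490
Arc 2: start y=0.000, vy=10.490 → t=2.141, apex=5.614, x_land=56.127, impact vy=-10.490
  bounce: vy ← 0.55·10.490 = 5.769
Arc 3: start y=0.000, vy=5.769 → t=1.177, apex=1.698, x_land=69.314, impact vy=-5.769
  bounce: vy ← 0.55·5.769 = 3.173
Arc 4: start y=0.000, vy=3.173 → t=0.648, apex=0.514, x_land=76.566, impact vy=-3.173
  bounce: vy ← 0.55·3.173 = 1.745

1 2.871 18.558 32.151
2 2.141 5.614 56.127
3 1.177 1.698 69.314
4 0.648 0.514 76.566
final: 76.566 1.745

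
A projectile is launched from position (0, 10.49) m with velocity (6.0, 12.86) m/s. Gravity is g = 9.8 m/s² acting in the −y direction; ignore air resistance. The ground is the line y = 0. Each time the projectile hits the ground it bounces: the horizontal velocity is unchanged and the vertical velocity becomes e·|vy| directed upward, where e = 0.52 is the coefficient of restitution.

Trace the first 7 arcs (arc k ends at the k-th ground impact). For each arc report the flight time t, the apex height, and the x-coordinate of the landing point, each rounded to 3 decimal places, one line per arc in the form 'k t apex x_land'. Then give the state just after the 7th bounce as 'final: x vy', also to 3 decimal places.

Arc 1: start y=10.490, vy=12.860 → t=3.278, apex=18.928, x_land=19.666, impact vy=-19.261
  bounce: vy ← 0.52·19.261 = 10.016
Arc 2: start y=0.000, vy=10.016 → t=2.044, apex=5.118, x_land=31.930, impact vy=-10.016
  bounce: vy ← 0.52·10.016 = 5.208
Arc 3: start y=0.000, vy=5.208 → t=1.063, apex=1.384, x_land=38.307, impact vy=-5.208
  bounce: vy ← 0.52·5.208 = 2.708
Arc 4: start y=0.000, vy=2.708 → t=0.553, apex=0.374, x_land=41.624, impact vy=-2.708
  bounce: vy ← 0.52·2.708 = 1.408
Arc 5: start y=0.000, vy=1.408 → t=0.287, apex=0.101, x_land=43.348, impact vy=-1.408
  bounce: vy ← 0.52·1.408 = 0.732
Arc 6: start y=0.000, vy=0.732 → t=0.149, apex=0.027, x_land=44.245, impact vy=-0.732
  bounce: vy ← 0.52·0.732 = 0.381
Arc 7: start y=0.000, vy=0.381 → t=0.078, apex=0.007, x_land=44.711, impact vy=-0.381
  bounce: vy ← 0.52·0.381 = 0.198

1 3.278 18.928 19.666
2 2.044 5.118 31.930
3 1.063 1.384 38.307
4 0.553 0.374 41.624
5 0.287 0.101 43.348
6 0.149 0.027 44.245
7 0.078 0.007 44.711
final: 44.711 0.198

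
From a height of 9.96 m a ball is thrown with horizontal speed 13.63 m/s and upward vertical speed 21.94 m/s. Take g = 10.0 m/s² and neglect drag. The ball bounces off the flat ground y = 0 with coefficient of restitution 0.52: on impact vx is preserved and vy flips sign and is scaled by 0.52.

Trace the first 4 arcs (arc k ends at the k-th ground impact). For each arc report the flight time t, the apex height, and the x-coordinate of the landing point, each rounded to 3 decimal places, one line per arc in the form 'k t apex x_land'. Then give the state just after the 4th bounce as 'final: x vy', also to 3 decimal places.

Arc 1: start y=9.960, vy=21.940 → t=4.803, apex=34.028, x_land=65.462, impact vy=-26.088
  bounce: vy ← 0.52·26.088 = 13.566
Arc 2: start y=0.000, vy=13.566 → t=2.713, apex=9.201, x_land=102.441, impact vy=-13.566
  bounce: vy ← 0.52·13.566 = 7.054
Arc 3: start y=0.000, vy=7.054 → t=1.411, apex=2.488, x_land=121.671, impact vy=-7.054
  bounce: vy ← 0.52·7.054 = 3.668
Arc 4: start y=0.000, vy=3.668 → t=0.734, apex=0.673, x_land=131.670, impact vy=-3.668
  bounce: vy ← 0.52·3.668 = 1.907

1 4.803 34.028 65.462
2 2.713 9.201 102.441
3 1.411 2.488 121.671
4 0.734 0.673 131.670
final: 131.670 1.907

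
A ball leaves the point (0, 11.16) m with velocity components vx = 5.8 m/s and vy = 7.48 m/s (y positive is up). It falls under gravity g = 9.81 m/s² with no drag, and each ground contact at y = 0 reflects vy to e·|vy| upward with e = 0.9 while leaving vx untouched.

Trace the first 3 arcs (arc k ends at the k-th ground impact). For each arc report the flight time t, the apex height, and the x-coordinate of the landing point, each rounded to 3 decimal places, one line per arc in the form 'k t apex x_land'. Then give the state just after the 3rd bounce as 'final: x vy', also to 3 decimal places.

Arc 1: start y=11.160, vy=7.480 → t=2.453, apex=14.012, x_land=14.225, impact vy=-16.580
  bounce: vy ← 0.9·16.580 = 14.922
Arc 2: start y=0.000, vy=14.922 → t=3.042, apex=11.349, x_land=31.871, impact vy=-14.922
  bounce: vy ← 0.9·14.922 = 13.430
Arc 3: start y=0.000, vy=13.430 → t=2.738, apex=9.193, x_land=47.751, impact vy=-13.430
  bounce: vy ← 0.9·13.430 = 12.087

1 2.453 14.012 14.225
2 3.042 11.349 31.871
3 2.738 9.193 47.751
final: 47.751 12.087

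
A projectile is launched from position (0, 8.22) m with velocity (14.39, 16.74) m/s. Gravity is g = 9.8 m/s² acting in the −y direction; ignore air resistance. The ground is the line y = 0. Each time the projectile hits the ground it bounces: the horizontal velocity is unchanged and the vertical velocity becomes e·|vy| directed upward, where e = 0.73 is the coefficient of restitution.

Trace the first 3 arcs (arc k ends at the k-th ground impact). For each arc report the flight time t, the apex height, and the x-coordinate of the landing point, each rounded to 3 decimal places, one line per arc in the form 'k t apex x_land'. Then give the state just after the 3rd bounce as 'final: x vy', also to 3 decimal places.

1 3.852 22.517 55.428
2 3.130 11.999 100.466
3 2.285 6.395 133.343
final: 133.343 8.173

Arc 1: start y=8.220, vy=16.740 → t=3.852, apex=22.517, x_land=55.428, impact vy=-21.008
  bounce: vy ← 0.73·21.008 = 15.336
Arc 2: start y=0.000, vy=15.336 → t=3.130, apex=11.999, x_land=100.466, impact vy=-15.336
  bounce: vy ← 0.73·15.336 = 11.195
Arc 3: start y=0.000, vy=11.195 → t=2.285, apex=6.395, x_land=133.343, impact vy=-11.195
  bounce: vy ← 0.73·11.195 = 8.173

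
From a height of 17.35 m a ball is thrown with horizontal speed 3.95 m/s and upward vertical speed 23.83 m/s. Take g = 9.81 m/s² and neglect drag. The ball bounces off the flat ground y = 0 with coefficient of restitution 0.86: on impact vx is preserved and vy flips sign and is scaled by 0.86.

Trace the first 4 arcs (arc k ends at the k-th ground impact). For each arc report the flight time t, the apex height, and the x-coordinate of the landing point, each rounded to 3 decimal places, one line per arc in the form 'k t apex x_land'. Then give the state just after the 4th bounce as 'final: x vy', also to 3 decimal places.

Arc 1: start y=17.350, vy=23.830 → t=5.501, apex=46.293, x_land=21.730, impact vy=-30.138
  bounce: vy ← 0.86·30.138 = 25.918
Arc 2: start y=0.000, vy=25.918 → t=5.284, apex=34.239, x_land=42.602, impact vy=-25.918
  bounce: vy ← 0.86·25.918 = 22.290
Arc 3: start y=0.000, vy=22.290 → t=4.544, apex=25.323, x_land=60.552, impact vy=-22.290
  bounce: vy ← 0.86·22.290 = 19.169
Arc 4: start y=0.000, vy=19.169 → t=3.908, apex=18.729, x_land=75.989, impact vy=-19.169
  bounce: vy ← 0.86·19.169 = 16.486

1 5.501 46.293 21.730
2 5.284 34.239 42.602
3 4.544 25.323 60.552
4 3.908 18.729 75.989
final: 75.989 16.486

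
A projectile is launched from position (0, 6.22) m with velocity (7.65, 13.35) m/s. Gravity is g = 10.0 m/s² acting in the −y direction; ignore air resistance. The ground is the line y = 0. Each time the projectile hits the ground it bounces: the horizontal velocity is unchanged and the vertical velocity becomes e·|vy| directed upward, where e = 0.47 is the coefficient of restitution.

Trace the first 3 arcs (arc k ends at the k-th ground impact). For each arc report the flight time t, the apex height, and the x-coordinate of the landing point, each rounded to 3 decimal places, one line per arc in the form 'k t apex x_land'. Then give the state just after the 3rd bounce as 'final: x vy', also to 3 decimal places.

1 3.075 15.131 23.521
2 1.635 3.342 36.030
3 0.769 0.738 41.910
final: 41.910 1.806

Arc 1: start y=6.220, vy=13.350 → t=3.075, apex=15.131, x_land=23.521, impact vy=-17.396
  bounce: vy ← 0.47·17.396 = 8.176
Arc 2: start y=0.000, vy=8.176 → t=1.635, apex=3.342, x_land=36.030, impact vy=-8.176
  bounce: vy ← 0.47·8.176 = 3.843
Arc 3: start y=0.000, vy=3.843 → t=0.769, apex=0.738, x_land=41.910, impact vy=-3.843
  bounce: vy ← 0.47·3.843 = 1.806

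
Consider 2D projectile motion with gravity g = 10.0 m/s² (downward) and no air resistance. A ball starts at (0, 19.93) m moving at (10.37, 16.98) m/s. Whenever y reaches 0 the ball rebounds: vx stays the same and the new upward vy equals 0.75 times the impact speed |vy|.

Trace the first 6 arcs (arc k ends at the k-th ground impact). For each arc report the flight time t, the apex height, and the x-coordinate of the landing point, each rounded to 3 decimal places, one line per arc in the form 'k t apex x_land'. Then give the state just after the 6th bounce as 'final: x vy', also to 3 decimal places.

1 4.319 34.346 44.787
2 3.931 19.320 85.556
3 2.949 10.867 116.132
4 2.211 6.113 139.064
5 1.659 3.438 156.263
6 1.244 1.934 169.163
final: 169.163 4.665

Arc 1: start y=19.930, vy=16.980 → t=4.319, apex=34.346, x_land=44.787, impact vy=-26.209
  bounce: vy ← 0.75·26.209 = 19.657
Arc 2: start y=0.000, vy=19.657 → t=3.931, apex=19.320, x_land=85.556, impact vy=-19.657
  bounce: vy ← 0.75·19.657 = 14.743
Arc 3: start y=0.000, vy=14.743 → t=2.949, apex=10.867, x_land=116.132, impact vy=-14.743
  bounce: vy ← 0.75·14.743 = 11.057
Arc 4: start y=0.000, vy=11.057 → t=2.211, apex=6.113, x_land=139.064, impact vy=-11.057
  bounce: vy ← 0.75·11.057 = 8.293
Arc 5: start y=0.000, vy=8.293 → t=1.659, apex=3.438, x_land=156.263, impact vy=-8.293
  bounce: vy ← 0.75·8.293 = 6.220
Arc 6: start y=0.000, vy=6.220 → t=1.244, apex=1.934, x_land=169.163, impact vy=-6.220
  bounce: vy ← 0.75·6.220 = 4.665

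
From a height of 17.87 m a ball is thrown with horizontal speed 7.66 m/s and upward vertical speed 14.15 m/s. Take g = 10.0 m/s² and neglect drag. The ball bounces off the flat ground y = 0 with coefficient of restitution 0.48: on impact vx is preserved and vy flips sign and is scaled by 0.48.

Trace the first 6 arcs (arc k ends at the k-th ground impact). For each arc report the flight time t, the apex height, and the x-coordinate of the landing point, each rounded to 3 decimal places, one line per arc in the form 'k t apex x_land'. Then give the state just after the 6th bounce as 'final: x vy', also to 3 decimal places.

Arc 1: start y=17.870, vy=14.150 → t=3.776, apex=27.881, x_land=28.927, impact vy=-23.614
  bounce: vy ← 0.48·23.614 = 11.335
Arc 2: start y=0.000, vy=11.335 → t=2.267, apex=6.424, x_land=46.292, impact vy=-11.335
  bounce: vy ← 0.48·11.335 = 5.441
Arc 3: start y=0.000, vy=5.441 → t=1.088, apex=1.480, x_land=54.627, impact vy=-5.441
  bounce: vy ← 0.48·5.441 = 2.612
Arc 4: start y=0.000, vy=2.612 → t=0.522, apex=0.341, x_land=58.628, impact vy=-2.612
  bounce: vy ← 0.48·2.612 = 1.254
Arc 5: start y=0.000, vy=1.254 → t=0.251, apex=0.079, x_land=60.548, impact vy=-1.254
  bounce: vy ← 0.48·1.254 = 0.602
Arc 6: start y=0.000, vy=0.602 → t=0.120, apex=0.018, x_land=61.470, impact vy=-0.602
  bounce: vy ← 0.48·0.602 = 0.289

1 3.776 27.881 28.927
2 2.267 6.424 46.292
3 1.088 1.480 54.627
4 0.522 0.341 58.628
5 0.251 0.079 60.548
6 0.120 0.018 61.470
final: 61.470 0.289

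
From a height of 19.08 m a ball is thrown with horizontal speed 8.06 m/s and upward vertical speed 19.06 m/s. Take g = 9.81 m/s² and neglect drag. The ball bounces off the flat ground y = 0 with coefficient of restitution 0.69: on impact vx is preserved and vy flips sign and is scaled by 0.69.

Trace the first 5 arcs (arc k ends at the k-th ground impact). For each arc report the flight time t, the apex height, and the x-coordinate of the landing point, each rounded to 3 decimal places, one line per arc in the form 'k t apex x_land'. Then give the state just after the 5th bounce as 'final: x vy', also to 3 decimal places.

Arc 1: start y=19.080, vy=19.060 → t=4.711, apex=37.596, x_land=37.974, impact vy=-27.159
  bounce: vy ← 0.69·27.159 = 18.740
Arc 2: start y=0.000, vy=18.740 → t=3.821, apex=17.899, x_land=68.768, impact vy=-18.740
  bounce: vy ← 0.69·18.740 = 12.931
Arc 3: start y=0.000, vy=12.931 → t=2.636, apex=8.522, x_land=90.016, impact vy=-12.931
  bounce: vy ← 0.69·12.931 = 8.922
Arc 4: start y=0.000, vy=8.922 → t=1.819, apex=4.057, x_land=104.677, impact vy=-8.922
  bounce: vy ← 0.69·8.922 = 6.156
Arc 5: start y=0.000, vy=6.156 → t=1.255, apex=1.932, x_land=114.793, impact vy=-6.156
  bounce: vy ← 0.69·6.156 = 4.248

1 4.711 37.596 37.974
2 3.821 17.899 68.768
3 2.636 8.522 90.016
4 1.819 4.057 104.677
5 1.255 1.932 114.793
final: 114.793 4.248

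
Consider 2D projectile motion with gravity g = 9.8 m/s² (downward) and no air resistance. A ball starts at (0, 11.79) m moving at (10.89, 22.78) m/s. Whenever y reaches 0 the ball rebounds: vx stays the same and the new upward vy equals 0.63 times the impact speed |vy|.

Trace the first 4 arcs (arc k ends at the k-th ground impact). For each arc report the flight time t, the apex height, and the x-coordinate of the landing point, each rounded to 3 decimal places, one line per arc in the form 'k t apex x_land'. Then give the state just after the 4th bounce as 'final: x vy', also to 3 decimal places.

1 5.119 38.266 55.746
2 3.521 15.188 94.091
3 2.218 6.028 118.248
4 1.398 2.393 133.467
final: 133.467 4.314

Arc 1: start y=11.790, vy=22.780 → t=5.119, apex=38.266, x_land=55.746, impact vy=-27.386
  bounce: vy ← 0.63·27.386 = 17.253
Arc 2: start y=0.000, vy=17.253 → t=3.521, apex=15.188, x_land=94.091, impact vy=-17.253
  bounce: vy ← 0.63·17.253 = 10.870
Arc 3: start y=0.000, vy=10.870 → t=2.218, apex=6.028, x_land=118.248, impact vy=-10.870
  bounce: vy ← 0.63·10.870 = 6.848
Arc 4: start y=0.000, vy=6.848 → t=1.398, apex=2.393, x_land=133.467, impact vy=-6.848
  bounce: vy ← 0.63·6.848 = 4.314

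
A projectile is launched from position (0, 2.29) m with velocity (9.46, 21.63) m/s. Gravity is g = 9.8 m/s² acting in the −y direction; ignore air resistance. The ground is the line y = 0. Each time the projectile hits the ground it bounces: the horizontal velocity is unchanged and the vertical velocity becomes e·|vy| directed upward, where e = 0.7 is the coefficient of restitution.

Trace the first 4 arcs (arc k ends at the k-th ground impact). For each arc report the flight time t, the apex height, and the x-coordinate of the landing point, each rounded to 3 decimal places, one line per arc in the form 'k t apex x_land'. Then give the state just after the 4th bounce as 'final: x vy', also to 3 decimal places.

1 4.518 26.160 42.738
2 3.235 12.819 73.339
3 2.264 6.281 94.760
4 1.585 3.078 109.755
final: 109.755 5.437

Arc 1: start y=2.290, vy=21.630 → t=4.518, apex=26.160, x_land=42.738, impact vy=-22.644
  bounce: vy ← 0.7·22.644 = 15.851
Arc 2: start y=0.000, vy=15.851 → t=3.235, apex=12.819, x_land=73.339, impact vy=-15.851
  bounce: vy ← 0.7·15.851 = 11.095
Arc 3: start y=0.000, vy=11.095 → t=2.264, apex=6.281, x_land=94.760, impact vy=-11.095
  bounce: vy ← 0.7·11.095 = 7.767
Arc 4: start y=0.000, vy=7.767 → t=1.585, apex=3.078, x_land=109.755, impact vy=-7.767
  bounce: vy ← 0.7·7.767 = 5.437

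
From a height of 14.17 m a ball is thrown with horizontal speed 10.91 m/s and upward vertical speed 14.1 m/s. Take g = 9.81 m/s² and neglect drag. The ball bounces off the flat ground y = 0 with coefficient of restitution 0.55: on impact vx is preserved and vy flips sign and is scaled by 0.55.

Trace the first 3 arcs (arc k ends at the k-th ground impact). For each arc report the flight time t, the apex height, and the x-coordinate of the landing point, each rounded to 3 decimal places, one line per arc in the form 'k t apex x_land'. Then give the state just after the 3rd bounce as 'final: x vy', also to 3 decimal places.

1 3.663 24.303 39.966
2 2.449 7.352 66.679
3 1.347 2.224 81.372
final: 81.372 3.633

Arc 1: start y=14.170, vy=14.100 → t=3.663, apex=24.303, x_land=39.966, impact vy=-21.836
  bounce: vy ← 0.55·21.836 = 12.010
Arc 2: start y=0.000, vy=12.010 → t=2.449, apex=7.352, x_land=66.679, impact vy=-12.010
  bounce: vy ← 0.55·12.010 = 6.605
Arc 3: start y=0.000, vy=6.605 → t=1.347, apex=2.224, x_land=81.372, impact vy=-6.605
  bounce: vy ← 0.55·6.605 = 3.633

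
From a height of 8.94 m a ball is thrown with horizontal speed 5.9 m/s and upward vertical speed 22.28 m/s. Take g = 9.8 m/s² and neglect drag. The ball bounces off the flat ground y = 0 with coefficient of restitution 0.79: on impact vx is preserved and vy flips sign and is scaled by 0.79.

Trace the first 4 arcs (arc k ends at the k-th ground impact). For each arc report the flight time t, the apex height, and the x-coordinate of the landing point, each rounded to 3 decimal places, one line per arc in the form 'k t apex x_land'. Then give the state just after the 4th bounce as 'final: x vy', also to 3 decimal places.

1 4.918 34.266 29.016
2 4.178 21.386 53.667
3 3.301 13.347 73.142
4 2.608 8.330 88.527
final: 88.527 10.094

Arc 1: start y=8.940, vy=22.280 → t=4.918, apex=34.266, x_land=29.016, impact vy=-25.916
  bounce: vy ← 0.79·25.916 = 20.473
Arc 2: start y=0.000, vy=20.473 → t=4.178, apex=21.386, x_land=53.667, impact vy=-20.473
  bounce: vy ← 0.79·20.473 = 16.174
Arc 3: start y=0.000, vy=16.174 → t=3.301, apex=13.347, x_land=73.142, impact vy=-16.174
  bounce: vy ← 0.79·16.174 = 12.777
Arc 4: start y=0.000, vy=12.777 → t=2.608, apex=8.330, x_land=88.527, impact vy=-12.777
  bounce: vy ← 0.79·12.777 = 10.094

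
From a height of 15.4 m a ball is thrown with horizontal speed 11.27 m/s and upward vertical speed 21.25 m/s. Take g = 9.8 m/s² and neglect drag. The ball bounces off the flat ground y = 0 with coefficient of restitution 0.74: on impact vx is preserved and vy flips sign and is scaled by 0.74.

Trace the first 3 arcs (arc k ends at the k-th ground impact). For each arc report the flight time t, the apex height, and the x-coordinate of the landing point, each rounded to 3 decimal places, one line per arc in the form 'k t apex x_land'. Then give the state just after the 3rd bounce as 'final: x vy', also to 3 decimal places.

Arc 1: start y=15.400, vy=21.250 → t=4.969, apex=38.439, x_land=56.003, impact vy=-27.448
  bounce: vy ← 0.74·27.448 = 20.312
Arc 2: start y=0.000, vy=20.312 → t=4.145, apex=21.049, x_land=102.720, impact vy=-20.312
  bounce: vy ← 0.74·20.312 = 15.031
Arc 3: start y=0.000, vy=15.031 → t=3.067, apex=11.527, x_land=137.290, impact vy=-15.031
  bounce: vy ← 0.74·15.031 = 11.123

1 4.969 38.439 56.003
2 4.145 21.049 102.720
3 3.067 11.527 137.290
final: 137.290 11.123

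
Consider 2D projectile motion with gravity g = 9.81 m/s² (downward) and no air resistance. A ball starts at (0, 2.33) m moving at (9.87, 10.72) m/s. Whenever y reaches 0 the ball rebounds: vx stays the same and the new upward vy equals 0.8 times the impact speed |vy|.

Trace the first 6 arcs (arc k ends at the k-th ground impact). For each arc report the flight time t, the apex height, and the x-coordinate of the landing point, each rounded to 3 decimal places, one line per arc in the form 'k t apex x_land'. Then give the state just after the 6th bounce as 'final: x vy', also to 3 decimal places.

1 2.385 8.187 23.537
2 2.067 5.240 43.940
3 1.654 3.353 60.262
4 1.323 2.146 73.320
5 1.058 1.374 83.766
6 0.847 0.879 92.123
final: 92.123 3.322

Arc 1: start y=2.330, vy=10.720 → t=2.385, apex=8.187, x_land=23.537, impact vy=-12.674
  bounce: vy ← 0.8·12.674 = 10.139
Arc 2: start y=0.000, vy=10.139 → t=2.067, apex=5.240, x_land=43.940, impact vy=-10.139
  bounce: vy ← 0.8·10.139 = 8.111
Arc 3: start y=0.000, vy=8.111 → t=1.654, apex=3.353, x_land=60.262, impact vy=-8.111
  bounce: vy ← 0.8·8.111 = 6.489
Arc 4: start y=0.000, vy=6.489 → t=1.323, apex=2.146, x_land=73.320, impact vy=-6.489
  bounce: vy ← 0.8·6.489 = 5.191
Arc 5: start y=0.000, vy=5.191 → t=1.058, apex=1.374, x_land=83.766, impact vy=-5.191
  bounce: vy ← 0.8·5.191 = 4.153
Arc 6: start y=0.000, vy=4.153 → t=0.847, apex=0.879, x_land=92.123, impact vy=-4.153
  bounce: vy ← 0.8·4.153 = 3.322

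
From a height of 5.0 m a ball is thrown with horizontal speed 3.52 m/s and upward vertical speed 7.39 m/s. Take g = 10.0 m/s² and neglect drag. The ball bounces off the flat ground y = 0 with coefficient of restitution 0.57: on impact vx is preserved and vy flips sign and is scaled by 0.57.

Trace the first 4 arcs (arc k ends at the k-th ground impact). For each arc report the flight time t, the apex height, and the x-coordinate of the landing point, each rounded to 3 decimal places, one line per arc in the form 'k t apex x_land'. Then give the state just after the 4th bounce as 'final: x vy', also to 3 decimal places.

1 1.982 7.731 6.978
2 1.418 2.512 11.968
3 0.808 0.816 14.812
4 0.461 0.265 16.433
final: 16.433 1.313

Arc 1: start y=5.000, vy=7.390 → t=1.982, apex=7.731, x_land=6.978, impact vy=-12.434
  bounce: vy ← 0.57·12.434 = 7.088
Arc 2: start y=0.000, vy=7.088 → t=1.418, apex=2.512, x_land=11.968, impact vy=-7.088
  bounce: vy ← 0.57·7.088 = 4.040
Arc 3: start y=0.000, vy=4.040 → t=0.808, apex=0.816, x_land=14.812, impact vy=-4.040
  bounce: vy ← 0.57·4.040 = 2.303
Arc 4: start y=0.000, vy=2.303 → t=0.461, apex=0.265, x_land=16.433, impact vy=-2.303
  bounce: vy ← 0.57·2.303 = 1.313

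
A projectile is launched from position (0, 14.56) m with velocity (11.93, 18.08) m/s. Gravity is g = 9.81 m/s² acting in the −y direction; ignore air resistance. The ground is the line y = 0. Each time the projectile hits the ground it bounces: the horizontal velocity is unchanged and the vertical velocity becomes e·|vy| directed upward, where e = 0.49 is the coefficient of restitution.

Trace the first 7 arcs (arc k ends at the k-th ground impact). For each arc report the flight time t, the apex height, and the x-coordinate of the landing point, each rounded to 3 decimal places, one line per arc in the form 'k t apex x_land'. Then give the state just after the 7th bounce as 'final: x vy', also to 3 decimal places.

Arc 1: start y=14.560, vy=18.080 → t=4.366, apex=31.221, x_land=52.086, impact vy=-24.750
  bounce: vy ← 0.49·24.750 = 12.127
Arc 2: start y=0.000, vy=12.127 → t=2.472, apex=7.496, x_land=81.582, impact vy=-12.127
  bounce: vy ← 0.49·12.127 = 5.942
Arc 3: start y=0.000, vy=5.942 → t=1.212, apex=1.800, x_land=96.035, impact vy=-5.942
  bounce: vy ← 0.49·5.942 = 2.912
Arc 4: start y=0.000, vy=2.912 → t=0.594, apex=0.432, x_land=103.117, impact vy=-2.912
  bounce: vy ← 0.49·2.912 = 1.427
Arc 5: start y=0.000, vy=1.427 → t=0.291, apex=0.104, x_land=106.588, impact vy=-1.427
  bounce: vy ← 0.49·1.427 = 0.699
Arc 6: start y=0.000, vy=0.699 → t=0.143, apex=0.025, x_land=108.288, impact vy=-0.699
  bounce: vy ← 0.49·0.699 = 0.343
Arc 7: start y=0.000, vy=0.343 → t=0.070, apex=0.006, x_land=109.121, impact vy=-0.343
  bounce: vy ← 0.49·0.343 = 0.168

1 4.366 31.221 52.086
2 2.472 7.496 81.582
3 1.212 1.800 96.035
4 0.594 0.432 103.117
5 0.291 0.104 106.588
6 0.143 0.025 108.288
7 0.070 0.006 109.121
final: 109.121 0.168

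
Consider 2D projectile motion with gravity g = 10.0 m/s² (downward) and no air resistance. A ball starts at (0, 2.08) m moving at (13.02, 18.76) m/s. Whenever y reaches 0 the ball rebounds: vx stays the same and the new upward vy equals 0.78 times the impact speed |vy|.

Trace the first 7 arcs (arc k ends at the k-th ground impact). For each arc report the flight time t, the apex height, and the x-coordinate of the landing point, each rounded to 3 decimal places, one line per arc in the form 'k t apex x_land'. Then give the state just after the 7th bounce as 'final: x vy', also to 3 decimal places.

1 3.860 19.677 50.254
2 3.095 11.971 90.547
3 2.414 7.283 121.976
4 1.883 4.431 146.490
5 1.469 2.696 165.611
6 1.146 1.640 180.525
7 0.893 0.998 192.159
final: 192.159 3.485

Arc 1: start y=2.080, vy=18.760 → t=3.860, apex=19.677, x_land=50.254, impact vy=-19.838
  bounce: vy ← 0.78·19.838 = 15.473
Arc 2: start y=0.000, vy=15.473 → t=3.095, apex=11.971, x_land=90.547, impact vy=-15.473
  bounce: vy ← 0.78·15.473 = 12.069
Arc 3: start y=0.000, vy=12.069 → t=2.414, apex=7.283, x_land=121.976, impact vy=-12.069
  bounce: vy ← 0.78·12.069 = 9.414
Arc 4: start y=0.000, vy=9.414 → t=1.883, apex=4.431, x_land=146.490, impact vy=-9.414
  bounce: vy ← 0.78·9.414 = 7.343
Arc 5: start y=0.000, vy=7.343 → t=1.469, apex=2.696, x_land=165.611, impact vy=-7.343
  bounce: vy ← 0.78·7.343 = 5.728
Arc 6: start y=0.000, vy=5.728 → t=1.146, apex=1.640, x_land=180.525, impact vy=-5.728
  bounce: vy ← 0.78·5.728 = 4.467
Arc 7: start y=0.000, vy=4.467 → t=0.893, apex=0.998, x_land=192.159, impact vy=-4.467
  bounce: vy ← 0.78·4.467 = 3.485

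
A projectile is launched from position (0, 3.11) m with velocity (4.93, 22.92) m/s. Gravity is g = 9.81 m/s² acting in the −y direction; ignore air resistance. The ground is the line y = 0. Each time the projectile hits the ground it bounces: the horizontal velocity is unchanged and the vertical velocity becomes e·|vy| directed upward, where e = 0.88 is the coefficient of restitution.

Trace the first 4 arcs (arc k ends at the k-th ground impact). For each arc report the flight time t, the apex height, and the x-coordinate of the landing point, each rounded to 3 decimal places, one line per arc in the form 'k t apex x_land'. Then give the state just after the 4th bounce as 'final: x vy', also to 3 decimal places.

Arc 1: start y=3.110, vy=22.920 → t=4.805, apex=29.885, x_land=23.687, impact vy=-24.215
  bounce: vy ← 0.88·24.215 = 21.309
Arc 2: start y=0.000, vy=21.309 → t=4.344, apex=23.143, x_land=45.105, impact vy=-21.309
  bounce: vy ← 0.88·21.309 = 18.752
Arc 3: start y=0.000, vy=18.752 → t=3.823, apex=17.922, x_land=63.952, impact vy=-18.752
  bounce: vy ← 0.88·18.752 = 16.502
Arc 4: start y=0.000, vy=16.502 → t=3.364, apex=13.879, x_land=80.538, impact vy=-16.502
  bounce: vy ← 0.88·16.502 = 14.521

1 4.805 29.885 23.687
2 4.344 23.143 45.105
3 3.823 17.922 63.952
4 3.364 13.879 80.538
final: 80.538 14.521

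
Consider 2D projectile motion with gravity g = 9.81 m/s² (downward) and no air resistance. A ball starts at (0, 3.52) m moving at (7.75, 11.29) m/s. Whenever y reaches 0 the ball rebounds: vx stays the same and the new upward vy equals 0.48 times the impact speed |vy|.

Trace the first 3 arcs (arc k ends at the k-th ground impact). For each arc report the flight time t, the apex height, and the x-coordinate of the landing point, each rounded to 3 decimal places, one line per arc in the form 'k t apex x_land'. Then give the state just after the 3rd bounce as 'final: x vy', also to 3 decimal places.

Arc 1: start y=3.520, vy=11.290 → t=2.580, apex=10.017, x_land=19.994, impact vy=-14.019
  bounce: vy ← 0.48·14.019 = 6.729
Arc 2: start y=0.000, vy=6.729 → t=1.372, apex=2.308, x_land=30.626, impact vy=-6.729
  bounce: vy ← 0.48·6.729 = 3.230
Arc 3: start y=0.000, vy=3.230 → t=0.658, apex=0.532, x_land=35.730, impact vy=-3.230
  bounce: vy ← 0.48·3.230 = 1.550

1 2.580 10.017 19.994
2 1.372 2.308 30.626
3 0.658 0.532 35.730
final: 35.730 1.550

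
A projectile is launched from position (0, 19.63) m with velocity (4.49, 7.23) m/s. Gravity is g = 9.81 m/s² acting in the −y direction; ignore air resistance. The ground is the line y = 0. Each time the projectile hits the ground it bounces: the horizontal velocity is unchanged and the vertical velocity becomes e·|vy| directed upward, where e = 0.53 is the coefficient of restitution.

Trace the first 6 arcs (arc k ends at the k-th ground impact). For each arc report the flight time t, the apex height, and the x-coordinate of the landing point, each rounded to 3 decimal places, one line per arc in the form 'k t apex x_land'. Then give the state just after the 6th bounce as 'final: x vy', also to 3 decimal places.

Arc 1: start y=19.630, vy=7.230 → t=2.869, apex=22.294, x_land=12.882, impact vy=-20.914
  bounce: vy ← 0.53·20.914 = 11.085
Arc 2: start y=0.000, vy=11.085 → t=2.260, apex=6.262, x_land=23.028, impact vy=-11.085
  bounce: vy ← 0.53·11.085 = 5.875
Arc 3: start y=0.000, vy=5.875 → t=1.198, apex=1.759, x_land=28.406, impact vy=-5.875
  bounce: vy ← 0.53·5.875 = 3.114
Arc 4: start y=0.000, vy=3.114 → t=0.635, apex=0.494, x_land=31.256, impact vy=-3.114
  bounce: vy ← 0.53·3.114 = 1.650
Arc 5: start y=0.000, vy=1.650 → t=0.336, apex=0.139, x_land=32.767, impact vy=-1.650
  bounce: vy ← 0.53·1.650 = 0.875
Arc 6: start y=0.000, vy=0.875 → t=0.178, apex=0.039, x_land=33.568, impact vy=-0.875
  bounce: vy ← 0.53·0.875 = 0.464

1 2.869 22.294 12.882
2 2.260 6.262 23.028
3 1.198 1.759 28.406
4 0.635 0.494 31.256
5 0.336 0.139 32.767
6 0.178 0.039 33.568
final: 33.568 0.464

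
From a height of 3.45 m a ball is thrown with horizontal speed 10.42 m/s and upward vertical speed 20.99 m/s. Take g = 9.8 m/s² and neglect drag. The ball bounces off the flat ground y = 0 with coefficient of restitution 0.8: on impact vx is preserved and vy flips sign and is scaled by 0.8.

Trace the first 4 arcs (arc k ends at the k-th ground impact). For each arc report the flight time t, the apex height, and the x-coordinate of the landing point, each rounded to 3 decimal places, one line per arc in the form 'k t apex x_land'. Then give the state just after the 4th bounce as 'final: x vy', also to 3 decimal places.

Arc 1: start y=3.450, vy=20.990 → t=4.442, apex=25.929, x_land=46.287, impact vy=-22.543
  bounce: vy ← 0.8·22.543 = 18.035
Arc 2: start y=0.000, vy=18.035 → t=3.681, apex=16.594, x_land=84.639, impact vy=-18.035
  bounce: vy ← 0.8·18.035 = 14.428
Arc 3: start y=0.000, vy=14.428 → t=2.944, apex=10.620, x_land=115.320, impact vy=-14.428
  bounce: vy ← 0.8·14.428 = 11.542
Arc 4: start y=0.000, vy=11.542 → t=2.356, apex=6.797, x_land=139.864, impact vy=-11.542
  bounce: vy ← 0.8·11.542 = 9.234

1 4.442 25.929 46.287
2 3.681 16.594 84.639
3 2.944 10.620 115.320
4 2.356 6.797 139.864
final: 139.864 9.234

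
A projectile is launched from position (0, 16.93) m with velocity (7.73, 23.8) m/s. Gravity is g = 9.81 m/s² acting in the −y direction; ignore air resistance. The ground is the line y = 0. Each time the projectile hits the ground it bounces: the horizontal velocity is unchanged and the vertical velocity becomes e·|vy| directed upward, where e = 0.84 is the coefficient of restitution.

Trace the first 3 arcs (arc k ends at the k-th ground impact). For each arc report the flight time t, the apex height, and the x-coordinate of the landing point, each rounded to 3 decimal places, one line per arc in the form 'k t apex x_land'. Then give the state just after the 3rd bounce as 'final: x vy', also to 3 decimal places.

1 5.482 45.801 42.375
2 5.134 32.317 82.058
3 4.312 22.803 115.391
final: 115.391 17.767

Arc 1: start y=16.930, vy=23.800 → t=5.482, apex=45.801, x_land=42.375, impact vy=-29.977
  bounce: vy ← 0.84·29.977 = 25.180
Arc 2: start y=0.000, vy=25.180 → t=5.134, apex=32.317, x_land=82.058, impact vy=-25.180
  bounce: vy ← 0.84·25.180 = 21.152
Arc 3: start y=0.000, vy=21.152 → t=4.312, apex=22.803, x_land=115.391, impact vy=-21.152
  bounce: vy ← 0.84·21.152 = 17.767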